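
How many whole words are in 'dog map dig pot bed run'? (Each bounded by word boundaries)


Word boundaries (\b) mark the start/end of each word.
Text: 'dog map dig pot bed run'
Splitting by whitespace:
  Word 1: 'dog'
  Word 2: 'map'
  Word 3: 'dig'
  Word 4: 'pot'
  Word 5: 'bed'
  Word 6: 'run'
Total whole words: 6

6


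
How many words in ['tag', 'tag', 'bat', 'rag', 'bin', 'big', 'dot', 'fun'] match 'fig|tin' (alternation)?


Alternation 'fig|tin' matches either 'fig' or 'tin'.
Checking each word:
  'tag' -> no
  'tag' -> no
  'bat' -> no
  'rag' -> no
  'bin' -> no
  'big' -> no
  'dot' -> no
  'fun' -> no
Matches: []
Count: 0

0


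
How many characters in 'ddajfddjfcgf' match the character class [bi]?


Character class [bi] matches any of: {b, i}
Scanning string 'ddajfddjfcgf' character by character:
  pos 0: 'd' -> no
  pos 1: 'd' -> no
  pos 2: 'a' -> no
  pos 3: 'j' -> no
  pos 4: 'f' -> no
  pos 5: 'd' -> no
  pos 6: 'd' -> no
  pos 7: 'j' -> no
  pos 8: 'f' -> no
  pos 9: 'c' -> no
  pos 10: 'g' -> no
  pos 11: 'f' -> no
Total matches: 0

0


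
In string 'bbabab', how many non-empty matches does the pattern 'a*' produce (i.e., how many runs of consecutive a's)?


Pattern 'a*' matches zero or more a's. We want non-empty runs of consecutive a's.
String: 'bbabab'
Walking through the string to find runs of a's:
  Run 1: positions 2-2 -> 'a'
  Run 2: positions 4-4 -> 'a'
Non-empty runs found: ['a', 'a']
Count: 2

2


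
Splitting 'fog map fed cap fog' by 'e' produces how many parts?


Splitting by 'e' breaks the string at each occurrence of the separator.
Text: 'fog map fed cap fog'
Parts after split:
  Part 1: 'fog map f'
  Part 2: 'd cap fog'
Total parts: 2

2


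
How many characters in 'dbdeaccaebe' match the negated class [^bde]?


Negated class [^bde] matches any char NOT in {b, d, e}
Scanning 'dbdeaccaebe':
  pos 0: 'd' -> no (excluded)
  pos 1: 'b' -> no (excluded)
  pos 2: 'd' -> no (excluded)
  pos 3: 'e' -> no (excluded)
  pos 4: 'a' -> MATCH
  pos 5: 'c' -> MATCH
  pos 6: 'c' -> MATCH
  pos 7: 'a' -> MATCH
  pos 8: 'e' -> no (excluded)
  pos 9: 'b' -> no (excluded)
  pos 10: 'e' -> no (excluded)
Total matches: 4

4


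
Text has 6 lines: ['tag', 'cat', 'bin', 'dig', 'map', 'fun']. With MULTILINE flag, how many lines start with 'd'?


With MULTILINE flag, ^ matches the start of each line.
Lines: ['tag', 'cat', 'bin', 'dig', 'map', 'fun']
Checking which lines start with 'd':
  Line 1: 'tag' -> no
  Line 2: 'cat' -> no
  Line 3: 'bin' -> no
  Line 4: 'dig' -> MATCH
  Line 5: 'map' -> no
  Line 6: 'fun' -> no
Matching lines: ['dig']
Count: 1

1


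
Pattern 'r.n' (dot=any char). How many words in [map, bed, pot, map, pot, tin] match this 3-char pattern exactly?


Pattern 'r.n' means: starts with 'r', any single char, ends with 'n'.
Checking each word (must be exactly 3 chars):
  'map' (len=3): no
  'bed' (len=3): no
  'pot' (len=3): no
  'map' (len=3): no
  'pot' (len=3): no
  'tin' (len=3): no
Matching words: []
Total: 0

0


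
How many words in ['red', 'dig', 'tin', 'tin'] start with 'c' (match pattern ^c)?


Pattern ^c anchors to start of word. Check which words begin with 'c':
  'red' -> no
  'dig' -> no
  'tin' -> no
  'tin' -> no
Matching words: []
Count: 0

0


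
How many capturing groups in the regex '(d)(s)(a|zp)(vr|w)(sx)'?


To count capturing groups, count each '(' that starts a group.
Pattern: '(d)(s)(a|zp)(vr|w)(sx)'
Walking through the pattern:
  Position 0: '(' -> group #1
  Position 3: '(' -> group #2
  Position 6: '(' -> group #3
  Position 12: '(' -> group #4
  Position 18: '(' -> group #5
Total capturing groups: 5

5


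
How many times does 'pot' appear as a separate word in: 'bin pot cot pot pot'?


Scanning each word for exact match 'pot':
  Word 1: 'bin' -> no
  Word 2: 'pot' -> MATCH
  Word 3: 'cot' -> no
  Word 4: 'pot' -> MATCH
  Word 5: 'pot' -> MATCH
Total matches: 3

3


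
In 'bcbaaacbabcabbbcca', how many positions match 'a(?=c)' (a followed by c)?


Lookahead 'a(?=c)' matches 'a' only when followed by 'c'.
String: 'bcbaaacbabcabbbcca'
Checking each position where char is 'a':
  pos 3: 'a' -> no (next='a')
  pos 4: 'a' -> no (next='a')
  pos 5: 'a' -> MATCH (next='c')
  pos 8: 'a' -> no (next='b')
  pos 11: 'a' -> no (next='b')
Matching positions: [5]
Count: 1

1


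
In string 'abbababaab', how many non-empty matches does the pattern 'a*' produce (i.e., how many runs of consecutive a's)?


Pattern 'a*' matches zero or more a's. We want non-empty runs of consecutive a's.
String: 'abbababaab'
Walking through the string to find runs of a's:
  Run 1: positions 0-0 -> 'a'
  Run 2: positions 3-3 -> 'a'
  Run 3: positions 5-5 -> 'a'
  Run 4: positions 7-8 -> 'aa'
Non-empty runs found: ['a', 'a', 'a', 'aa']
Count: 4

4


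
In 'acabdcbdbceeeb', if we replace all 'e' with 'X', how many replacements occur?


re.sub('e', 'X', text) replaces every occurrence of 'e' with 'X'.
Text: 'acabdcbdbceeeb'
Scanning for 'e':
  pos 10: 'e' -> replacement #1
  pos 11: 'e' -> replacement #2
  pos 12: 'e' -> replacement #3
Total replacements: 3

3


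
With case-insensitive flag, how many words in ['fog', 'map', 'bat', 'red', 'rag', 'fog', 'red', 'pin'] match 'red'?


Case-insensitive matching: compare each word's lowercase form to 'red'.
  'fog' -> lower='fog' -> no
  'map' -> lower='map' -> no
  'bat' -> lower='bat' -> no
  'red' -> lower='red' -> MATCH
  'rag' -> lower='rag' -> no
  'fog' -> lower='fog' -> no
  'red' -> lower='red' -> MATCH
  'pin' -> lower='pin' -> no
Matches: ['red', 'red']
Count: 2

2


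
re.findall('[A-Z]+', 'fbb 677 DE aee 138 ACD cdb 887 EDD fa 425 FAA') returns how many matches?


Pattern '[A-Z]+' finds one or more uppercase letters.
Text: 'fbb 677 DE aee 138 ACD cdb 887 EDD fa 425 FAA'
Scanning for matches:
  Match 1: 'DE'
  Match 2: 'ACD'
  Match 3: 'EDD'
  Match 4: 'FAA'
Total matches: 4

4


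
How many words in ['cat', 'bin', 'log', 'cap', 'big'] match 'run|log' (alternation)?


Alternation 'run|log' matches either 'run' or 'log'.
Checking each word:
  'cat' -> no
  'bin' -> no
  'log' -> MATCH
  'cap' -> no
  'big' -> no
Matches: ['log']
Count: 1

1


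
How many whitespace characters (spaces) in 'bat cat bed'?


\s matches whitespace characters (spaces, tabs, etc.).
Text: 'bat cat bed'
This text has 3 words separated by spaces.
Number of spaces = number of words - 1 = 3 - 1 = 2

2


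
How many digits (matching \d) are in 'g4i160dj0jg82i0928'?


\d matches any digit 0-9.
Scanning 'g4i160dj0jg82i0928':
  pos 1: '4' -> DIGIT
  pos 3: '1' -> DIGIT
  pos 4: '6' -> DIGIT
  pos 5: '0' -> DIGIT
  pos 8: '0' -> DIGIT
  pos 11: '8' -> DIGIT
  pos 12: '2' -> DIGIT
  pos 14: '0' -> DIGIT
  pos 15: '9' -> DIGIT
  pos 16: '2' -> DIGIT
  pos 17: '8' -> DIGIT
Digits found: ['4', '1', '6', '0', '0', '8', '2', '0', '9', '2', '8']
Total: 11

11


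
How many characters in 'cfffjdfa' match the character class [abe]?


Character class [abe] matches any of: {a, b, e}
Scanning string 'cfffjdfa' character by character:
  pos 0: 'c' -> no
  pos 1: 'f' -> no
  pos 2: 'f' -> no
  pos 3: 'f' -> no
  pos 4: 'j' -> no
  pos 5: 'd' -> no
  pos 6: 'f' -> no
  pos 7: 'a' -> MATCH
Total matches: 1

1


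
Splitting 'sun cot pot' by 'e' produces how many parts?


Splitting by 'e' breaks the string at each occurrence of the separator.
Text: 'sun cot pot'
Parts after split:
  Part 1: 'sun cot pot'
Total parts: 1

1


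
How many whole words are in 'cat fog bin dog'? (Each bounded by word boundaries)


Word boundaries (\b) mark the start/end of each word.
Text: 'cat fog bin dog'
Splitting by whitespace:
  Word 1: 'cat'
  Word 2: 'fog'
  Word 3: 'bin'
  Word 4: 'dog'
Total whole words: 4

4


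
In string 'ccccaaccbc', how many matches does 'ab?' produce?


Pattern 'ab?' matches 'a' optionally followed by 'b'.
String: 'ccccaaccbc'
Scanning left to right for 'a' then checking next char:
  Match 1: 'a' (a not followed by b)
  Match 2: 'a' (a not followed by b)
Total matches: 2

2


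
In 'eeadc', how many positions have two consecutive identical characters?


Looking for consecutive identical characters in 'eeadc':
  pos 0-1: 'e' vs 'e' -> MATCH ('ee')
  pos 1-2: 'e' vs 'a' -> different
  pos 2-3: 'a' vs 'd' -> different
  pos 3-4: 'd' vs 'c' -> different
Consecutive identical pairs: ['ee']
Count: 1

1


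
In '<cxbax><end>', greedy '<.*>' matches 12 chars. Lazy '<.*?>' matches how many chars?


Greedy '<.*>' tries to match as MUCH as possible.
Lazy '<.*?>' tries to match as LITTLE as possible.

String: '<cxbax><end>'
Greedy '<.*>' starts at first '<' and extends to the LAST '>': '<cxbax><end>' (12 chars)
Lazy '<.*?>' starts at first '<' and stops at the FIRST '>': '<cxbax>' (7 chars)

7


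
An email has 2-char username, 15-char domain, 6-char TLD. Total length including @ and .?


An email address has format: username@domain.tld
Username length: 2
'@' character: 1
Domain length: 15
'.' character: 1
TLD length: 6
Total = 2 + 1 + 15 + 1 + 6 = 25

25


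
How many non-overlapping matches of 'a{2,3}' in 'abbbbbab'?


Pattern 'a{2,3}' matches between 2 and 3 consecutive a's (greedy).
String: 'abbbbbab'
Finding runs of a's and applying greedy matching:
  Run at pos 0: 'a' (length 1)
  Run at pos 6: 'a' (length 1)
Matches: []
Count: 0

0


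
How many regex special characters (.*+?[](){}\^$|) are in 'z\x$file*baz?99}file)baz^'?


Regex special characters are: . * + ? [ ] ( ) { } \ ^ $ |
Scanning 'z\x$file*baz?99}file)baz^':
  pos 1: '\' -> SPECIAL
  pos 3: '$' -> SPECIAL
  pos 8: '*' -> SPECIAL
  pos 12: '?' -> SPECIAL
  pos 15: '}' -> SPECIAL
  pos 20: ')' -> SPECIAL
  pos 24: '^' -> SPECIAL
Special chars found: ['\\', '$', '*', '?', '}', ')', '^']
Total: 7

7


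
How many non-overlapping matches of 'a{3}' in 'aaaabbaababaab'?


Pattern 'a{3}' matches exactly 3 consecutive a's (greedy, non-overlapping).
String: 'aaaabbaababaab'
Scanning for runs of a's:
  Run at pos 0: 'aaaa' (length 4) -> 1 match(es)
  Run at pos 6: 'aa' (length 2) -> 0 match(es)
  Run at pos 9: 'a' (length 1) -> 0 match(es)
  Run at pos 11: 'aa' (length 2) -> 0 match(es)
Matches found: ['aaa']
Total: 1

1


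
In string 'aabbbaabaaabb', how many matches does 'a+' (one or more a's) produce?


Pattern 'a+' matches one or more consecutive a's.
String: 'aabbbaabaaabb'
Scanning for runs of a:
  Match 1: 'aa' (length 2)
  Match 2: 'aa' (length 2)
  Match 3: 'aaa' (length 3)
Total matches: 3

3


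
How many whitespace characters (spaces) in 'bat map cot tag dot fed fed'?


\s matches whitespace characters (spaces, tabs, etc.).
Text: 'bat map cot tag dot fed fed'
This text has 7 words separated by spaces.
Number of spaces = number of words - 1 = 7 - 1 = 6

6


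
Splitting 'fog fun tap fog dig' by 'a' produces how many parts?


Splitting by 'a' breaks the string at each occurrence of the separator.
Text: 'fog fun tap fog dig'
Parts after split:
  Part 1: 'fog fun t'
  Part 2: 'p fog dig'
Total parts: 2

2


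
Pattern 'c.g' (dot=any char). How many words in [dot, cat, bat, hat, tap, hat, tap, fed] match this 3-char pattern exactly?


Pattern 'c.g' means: starts with 'c', any single char, ends with 'g'.
Checking each word (must be exactly 3 chars):
  'dot' (len=3): no
  'cat' (len=3): no
  'bat' (len=3): no
  'hat' (len=3): no
  'tap' (len=3): no
  'hat' (len=3): no
  'tap' (len=3): no
  'fed' (len=3): no
Matching words: []
Total: 0

0


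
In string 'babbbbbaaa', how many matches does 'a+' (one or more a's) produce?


Pattern 'a+' matches one or more consecutive a's.
String: 'babbbbbaaa'
Scanning for runs of a:
  Match 1: 'a' (length 1)
  Match 2: 'aaa' (length 3)
Total matches: 2

2


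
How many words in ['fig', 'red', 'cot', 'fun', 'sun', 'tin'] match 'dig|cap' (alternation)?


Alternation 'dig|cap' matches either 'dig' or 'cap'.
Checking each word:
  'fig' -> no
  'red' -> no
  'cot' -> no
  'fun' -> no
  'sun' -> no
  'tin' -> no
Matches: []
Count: 0

0


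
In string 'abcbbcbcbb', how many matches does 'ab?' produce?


Pattern 'ab?' matches 'a' optionally followed by 'b'.
String: 'abcbbcbcbb'
Scanning left to right for 'a' then checking next char:
  Match 1: 'ab' (a followed by b)
Total matches: 1

1


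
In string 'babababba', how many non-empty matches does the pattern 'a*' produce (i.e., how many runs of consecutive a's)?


Pattern 'a*' matches zero or more a's. We want non-empty runs of consecutive a's.
String: 'babababba'
Walking through the string to find runs of a's:
  Run 1: positions 1-1 -> 'a'
  Run 2: positions 3-3 -> 'a'
  Run 3: positions 5-5 -> 'a'
  Run 4: positions 8-8 -> 'a'
Non-empty runs found: ['a', 'a', 'a', 'a']
Count: 4

4


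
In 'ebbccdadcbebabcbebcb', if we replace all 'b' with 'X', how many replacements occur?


re.sub('b', 'X', text) replaces every occurrence of 'b' with 'X'.
Text: 'ebbccdadcbebabcbebcb'
Scanning for 'b':
  pos 1: 'b' -> replacement #1
  pos 2: 'b' -> replacement #2
  pos 9: 'b' -> replacement #3
  pos 11: 'b' -> replacement #4
  pos 13: 'b' -> replacement #5
  pos 15: 'b' -> replacement #6
  pos 17: 'b' -> replacement #7
  pos 19: 'b' -> replacement #8
Total replacements: 8

8


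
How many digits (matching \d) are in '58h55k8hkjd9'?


\d matches any digit 0-9.
Scanning '58h55k8hkjd9':
  pos 0: '5' -> DIGIT
  pos 1: '8' -> DIGIT
  pos 3: '5' -> DIGIT
  pos 4: '5' -> DIGIT
  pos 6: '8' -> DIGIT
  pos 11: '9' -> DIGIT
Digits found: ['5', '8', '5', '5', '8', '9']
Total: 6

6


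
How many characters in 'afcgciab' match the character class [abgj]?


Character class [abgj] matches any of: {a, b, g, j}
Scanning string 'afcgciab' character by character:
  pos 0: 'a' -> MATCH
  pos 1: 'f' -> no
  pos 2: 'c' -> no
  pos 3: 'g' -> MATCH
  pos 4: 'c' -> no
  pos 5: 'i' -> no
  pos 6: 'a' -> MATCH
  pos 7: 'b' -> MATCH
Total matches: 4

4


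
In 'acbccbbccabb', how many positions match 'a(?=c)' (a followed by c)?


Lookahead 'a(?=c)' matches 'a' only when followed by 'c'.
String: 'acbccbbccabb'
Checking each position where char is 'a':
  pos 0: 'a' -> MATCH (next='c')
  pos 9: 'a' -> no (next='b')
Matching positions: [0]
Count: 1

1


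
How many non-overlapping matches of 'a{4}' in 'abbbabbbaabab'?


Pattern 'a{4}' matches exactly 4 consecutive a's (greedy, non-overlapping).
String: 'abbbabbbaabab'
Scanning for runs of a's:
  Run at pos 0: 'a' (length 1) -> 0 match(es)
  Run at pos 4: 'a' (length 1) -> 0 match(es)
  Run at pos 8: 'aa' (length 2) -> 0 match(es)
  Run at pos 11: 'a' (length 1) -> 0 match(es)
Matches found: []
Total: 0

0


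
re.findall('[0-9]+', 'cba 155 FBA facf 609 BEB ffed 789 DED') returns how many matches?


Pattern '[0-9]+' finds one or more digits.
Text: 'cba 155 FBA facf 609 BEB ffed 789 DED'
Scanning for matches:
  Match 1: '155'
  Match 2: '609'
  Match 3: '789'
Total matches: 3

3


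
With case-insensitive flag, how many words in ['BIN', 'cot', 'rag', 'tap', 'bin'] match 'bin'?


Case-insensitive matching: compare each word's lowercase form to 'bin'.
  'BIN' -> lower='bin' -> MATCH
  'cot' -> lower='cot' -> no
  'rag' -> lower='rag' -> no
  'tap' -> lower='tap' -> no
  'bin' -> lower='bin' -> MATCH
Matches: ['BIN', 'bin']
Count: 2

2


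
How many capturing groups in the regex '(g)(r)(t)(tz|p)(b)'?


To count capturing groups, count each '(' that starts a group.
Pattern: '(g)(r)(t)(tz|p)(b)'
Walking through the pattern:
  Position 0: '(' -> group #1
  Position 3: '(' -> group #2
  Position 6: '(' -> group #3
  Position 9: '(' -> group #4
  Position 15: '(' -> group #5
Total capturing groups: 5

5


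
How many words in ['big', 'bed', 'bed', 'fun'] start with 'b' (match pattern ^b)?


Pattern ^b anchors to start of word. Check which words begin with 'b':
  'big' -> MATCH (starts with 'b')
  'bed' -> MATCH (starts with 'b')
  'bed' -> MATCH (starts with 'b')
  'fun' -> no
Matching words: ['big', 'bed', 'bed']
Count: 3

3


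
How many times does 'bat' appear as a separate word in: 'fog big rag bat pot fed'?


Scanning each word for exact match 'bat':
  Word 1: 'fog' -> no
  Word 2: 'big' -> no
  Word 3: 'rag' -> no
  Word 4: 'bat' -> MATCH
  Word 5: 'pot' -> no
  Word 6: 'fed' -> no
Total matches: 1

1


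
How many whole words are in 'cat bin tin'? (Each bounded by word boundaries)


Word boundaries (\b) mark the start/end of each word.
Text: 'cat bin tin'
Splitting by whitespace:
  Word 1: 'cat'
  Word 2: 'bin'
  Word 3: 'tin'
Total whole words: 3

3


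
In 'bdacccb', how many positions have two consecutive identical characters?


Looking for consecutive identical characters in 'bdacccb':
  pos 0-1: 'b' vs 'd' -> different
  pos 1-2: 'd' vs 'a' -> different
  pos 2-3: 'a' vs 'c' -> different
  pos 3-4: 'c' vs 'c' -> MATCH ('cc')
  pos 4-5: 'c' vs 'c' -> MATCH ('cc')
  pos 5-6: 'c' vs 'b' -> different
Consecutive identical pairs: ['cc', 'cc']
Count: 2

2


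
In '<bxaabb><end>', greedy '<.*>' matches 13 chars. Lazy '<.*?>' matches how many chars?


Greedy '<.*>' tries to match as MUCH as possible.
Lazy '<.*?>' tries to match as LITTLE as possible.

String: '<bxaabb><end>'
Greedy '<.*>' starts at first '<' and extends to the LAST '>': '<bxaabb><end>' (13 chars)
Lazy '<.*?>' starts at first '<' and stops at the FIRST '>': '<bxaabb>' (8 chars)

8


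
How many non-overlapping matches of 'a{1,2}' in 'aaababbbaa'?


Pattern 'a{1,2}' matches between 1 and 2 consecutive a's (greedy).
String: 'aaababbbaa'
Finding runs of a's and applying greedy matching:
  Run at pos 0: 'aaa' (length 3)
  Run at pos 4: 'a' (length 1)
  Run at pos 8: 'aa' (length 2)
Matches: ['aa', 'a', 'a', 'aa']
Count: 4

4


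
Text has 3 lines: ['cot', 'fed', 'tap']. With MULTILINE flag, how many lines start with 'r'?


With MULTILINE flag, ^ matches the start of each line.
Lines: ['cot', 'fed', 'tap']
Checking which lines start with 'r':
  Line 1: 'cot' -> no
  Line 2: 'fed' -> no
  Line 3: 'tap' -> no
Matching lines: []
Count: 0

0


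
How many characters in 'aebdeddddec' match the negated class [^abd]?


Negated class [^abd] matches any char NOT in {a, b, d}
Scanning 'aebdeddddec':
  pos 0: 'a' -> no (excluded)
  pos 1: 'e' -> MATCH
  pos 2: 'b' -> no (excluded)
  pos 3: 'd' -> no (excluded)
  pos 4: 'e' -> MATCH
  pos 5: 'd' -> no (excluded)
  pos 6: 'd' -> no (excluded)
  pos 7: 'd' -> no (excluded)
  pos 8: 'd' -> no (excluded)
  pos 9: 'e' -> MATCH
  pos 10: 'c' -> MATCH
Total matches: 4

4


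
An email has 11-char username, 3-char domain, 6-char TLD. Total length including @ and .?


An email address has format: username@domain.tld
Username length: 11
'@' character: 1
Domain length: 3
'.' character: 1
TLD length: 6
Total = 11 + 1 + 3 + 1 + 6 = 22

22


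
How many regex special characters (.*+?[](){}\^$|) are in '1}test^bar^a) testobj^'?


Regex special characters are: . * + ? [ ] ( ) { } \ ^ $ |
Scanning '1}test^bar^a) testobj^':
  pos 1: '}' -> SPECIAL
  pos 6: '^' -> SPECIAL
  pos 10: '^' -> SPECIAL
  pos 12: ')' -> SPECIAL
  pos 21: '^' -> SPECIAL
Special chars found: ['}', '^', '^', ')', '^']
Total: 5

5


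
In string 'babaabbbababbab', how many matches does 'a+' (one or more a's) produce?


Pattern 'a+' matches one or more consecutive a's.
String: 'babaabbbababbab'
Scanning for runs of a:
  Match 1: 'a' (length 1)
  Match 2: 'aa' (length 2)
  Match 3: 'a' (length 1)
  Match 4: 'a' (length 1)
  Match 5: 'a' (length 1)
Total matches: 5

5


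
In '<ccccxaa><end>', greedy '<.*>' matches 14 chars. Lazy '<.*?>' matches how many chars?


Greedy '<.*>' tries to match as MUCH as possible.
Lazy '<.*?>' tries to match as LITTLE as possible.

String: '<ccccxaa><end>'
Greedy '<.*>' starts at first '<' and extends to the LAST '>': '<ccccxaa><end>' (14 chars)
Lazy '<.*?>' starts at first '<' and stops at the FIRST '>': '<ccccxaa>' (9 chars)

9


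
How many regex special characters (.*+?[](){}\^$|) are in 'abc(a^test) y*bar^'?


Regex special characters are: . * + ? [ ] ( ) { } \ ^ $ |
Scanning 'abc(a^test) y*bar^':
  pos 3: '(' -> SPECIAL
  pos 5: '^' -> SPECIAL
  pos 10: ')' -> SPECIAL
  pos 13: '*' -> SPECIAL
  pos 17: '^' -> SPECIAL
Special chars found: ['(', '^', ')', '*', '^']
Total: 5

5


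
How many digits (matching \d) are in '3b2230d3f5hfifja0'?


\d matches any digit 0-9.
Scanning '3b2230d3f5hfifja0':
  pos 0: '3' -> DIGIT
  pos 2: '2' -> DIGIT
  pos 3: '2' -> DIGIT
  pos 4: '3' -> DIGIT
  pos 5: '0' -> DIGIT
  pos 7: '3' -> DIGIT
  pos 9: '5' -> DIGIT
  pos 16: '0' -> DIGIT
Digits found: ['3', '2', '2', '3', '0', '3', '5', '0']
Total: 8

8


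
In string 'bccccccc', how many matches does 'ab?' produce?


Pattern 'ab?' matches 'a' optionally followed by 'b'.
String: 'bccccccc'
Scanning left to right for 'a' then checking next char:
Total matches: 0

0


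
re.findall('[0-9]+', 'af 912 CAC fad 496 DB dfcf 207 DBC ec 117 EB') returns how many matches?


Pattern '[0-9]+' finds one or more digits.
Text: 'af 912 CAC fad 496 DB dfcf 207 DBC ec 117 EB'
Scanning for matches:
  Match 1: '912'
  Match 2: '496'
  Match 3: '207'
  Match 4: '117'
Total matches: 4

4


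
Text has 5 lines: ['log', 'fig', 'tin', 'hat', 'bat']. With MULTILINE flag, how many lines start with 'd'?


With MULTILINE flag, ^ matches the start of each line.
Lines: ['log', 'fig', 'tin', 'hat', 'bat']
Checking which lines start with 'd':
  Line 1: 'log' -> no
  Line 2: 'fig' -> no
  Line 3: 'tin' -> no
  Line 4: 'hat' -> no
  Line 5: 'bat' -> no
Matching lines: []
Count: 0

0


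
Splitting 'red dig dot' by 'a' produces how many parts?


Splitting by 'a' breaks the string at each occurrence of the separator.
Text: 'red dig dot'
Parts after split:
  Part 1: 'red dig dot'
Total parts: 1

1


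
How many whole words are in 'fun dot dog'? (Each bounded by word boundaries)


Word boundaries (\b) mark the start/end of each word.
Text: 'fun dot dog'
Splitting by whitespace:
  Word 1: 'fun'
  Word 2: 'dot'
  Word 3: 'dog'
Total whole words: 3

3


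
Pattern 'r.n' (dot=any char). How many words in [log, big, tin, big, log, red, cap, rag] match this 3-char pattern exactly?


Pattern 'r.n' means: starts with 'r', any single char, ends with 'n'.
Checking each word (must be exactly 3 chars):
  'log' (len=3): no
  'big' (len=3): no
  'tin' (len=3): no
  'big' (len=3): no
  'log' (len=3): no
  'red' (len=3): no
  'cap' (len=3): no
  'rag' (len=3): no
Matching words: []
Total: 0

0


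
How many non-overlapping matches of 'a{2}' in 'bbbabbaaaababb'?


Pattern 'a{2}' matches exactly 2 consecutive a's (greedy, non-overlapping).
String: 'bbbabbaaaababb'
Scanning for runs of a's:
  Run at pos 3: 'a' (length 1) -> 0 match(es)
  Run at pos 6: 'aaaa' (length 4) -> 2 match(es)
  Run at pos 11: 'a' (length 1) -> 0 match(es)
Matches found: ['aa', 'aa']
Total: 2

2


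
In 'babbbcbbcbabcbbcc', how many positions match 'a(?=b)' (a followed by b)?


Lookahead 'a(?=b)' matches 'a' only when followed by 'b'.
String: 'babbbcbbcbabcbbcc'
Checking each position where char is 'a':
  pos 1: 'a' -> MATCH (next='b')
  pos 10: 'a' -> MATCH (next='b')
Matching positions: [1, 10]
Count: 2

2


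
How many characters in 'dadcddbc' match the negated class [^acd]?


Negated class [^acd] matches any char NOT in {a, c, d}
Scanning 'dadcddbc':
  pos 0: 'd' -> no (excluded)
  pos 1: 'a' -> no (excluded)
  pos 2: 'd' -> no (excluded)
  pos 3: 'c' -> no (excluded)
  pos 4: 'd' -> no (excluded)
  pos 5: 'd' -> no (excluded)
  pos 6: 'b' -> MATCH
  pos 7: 'c' -> no (excluded)
Total matches: 1

1


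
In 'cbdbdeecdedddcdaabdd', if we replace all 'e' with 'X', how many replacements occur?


re.sub('e', 'X', text) replaces every occurrence of 'e' with 'X'.
Text: 'cbdbdeecdedddcdaabdd'
Scanning for 'e':
  pos 5: 'e' -> replacement #1
  pos 6: 'e' -> replacement #2
  pos 9: 'e' -> replacement #3
Total replacements: 3

3


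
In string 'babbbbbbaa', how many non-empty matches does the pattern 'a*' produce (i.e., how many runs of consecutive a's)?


Pattern 'a*' matches zero or more a's. We want non-empty runs of consecutive a's.
String: 'babbbbbbaa'
Walking through the string to find runs of a's:
  Run 1: positions 1-1 -> 'a'
  Run 2: positions 8-9 -> 'aa'
Non-empty runs found: ['a', 'aa']
Count: 2

2


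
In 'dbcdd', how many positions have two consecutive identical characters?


Looking for consecutive identical characters in 'dbcdd':
  pos 0-1: 'd' vs 'b' -> different
  pos 1-2: 'b' vs 'c' -> different
  pos 2-3: 'c' vs 'd' -> different
  pos 3-4: 'd' vs 'd' -> MATCH ('dd')
Consecutive identical pairs: ['dd']
Count: 1

1


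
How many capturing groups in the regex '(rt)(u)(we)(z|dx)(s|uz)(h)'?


To count capturing groups, count each '(' that starts a group.
Pattern: '(rt)(u)(we)(z|dx)(s|uz)(h)'
Walking through the pattern:
  Position 0: '(' -> group #1
  Position 4: '(' -> group #2
  Position 7: '(' -> group #3
  Position 11: '(' -> group #4
  Position 17: '(' -> group #5
  Position 23: '(' -> group #6
Total capturing groups: 6

6


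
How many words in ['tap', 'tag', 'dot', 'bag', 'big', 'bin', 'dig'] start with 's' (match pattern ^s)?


Pattern ^s anchors to start of word. Check which words begin with 's':
  'tap' -> no
  'tag' -> no
  'dot' -> no
  'bag' -> no
  'big' -> no
  'bin' -> no
  'dig' -> no
Matching words: []
Count: 0

0


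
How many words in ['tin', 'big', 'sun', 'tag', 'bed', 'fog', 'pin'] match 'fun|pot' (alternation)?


Alternation 'fun|pot' matches either 'fun' or 'pot'.
Checking each word:
  'tin' -> no
  'big' -> no
  'sun' -> no
  'tag' -> no
  'bed' -> no
  'fog' -> no
  'pin' -> no
Matches: []
Count: 0

0


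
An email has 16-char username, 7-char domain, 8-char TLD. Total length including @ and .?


An email address has format: username@domain.tld
Username length: 16
'@' character: 1
Domain length: 7
'.' character: 1
TLD length: 8
Total = 16 + 1 + 7 + 1 + 8 = 33

33


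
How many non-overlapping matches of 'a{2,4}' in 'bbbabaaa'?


Pattern 'a{2,4}' matches between 2 and 4 consecutive a's (greedy).
String: 'bbbabaaa'
Finding runs of a's and applying greedy matching:
  Run at pos 3: 'a' (length 1)
  Run at pos 5: 'aaa' (length 3)
Matches: ['aaa']
Count: 1

1


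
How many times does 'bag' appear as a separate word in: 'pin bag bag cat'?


Scanning each word for exact match 'bag':
  Word 1: 'pin' -> no
  Word 2: 'bag' -> MATCH
  Word 3: 'bag' -> MATCH
  Word 4: 'cat' -> no
Total matches: 2

2


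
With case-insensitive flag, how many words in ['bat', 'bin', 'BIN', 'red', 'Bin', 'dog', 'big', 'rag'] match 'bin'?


Case-insensitive matching: compare each word's lowercase form to 'bin'.
  'bat' -> lower='bat' -> no
  'bin' -> lower='bin' -> MATCH
  'BIN' -> lower='bin' -> MATCH
  'red' -> lower='red' -> no
  'Bin' -> lower='bin' -> MATCH
  'dog' -> lower='dog' -> no
  'big' -> lower='big' -> no
  'rag' -> lower='rag' -> no
Matches: ['bin', 'BIN', 'Bin']
Count: 3

3


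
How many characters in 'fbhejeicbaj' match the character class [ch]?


Character class [ch] matches any of: {c, h}
Scanning string 'fbhejeicbaj' character by character:
  pos 0: 'f' -> no
  pos 1: 'b' -> no
  pos 2: 'h' -> MATCH
  pos 3: 'e' -> no
  pos 4: 'j' -> no
  pos 5: 'e' -> no
  pos 6: 'i' -> no
  pos 7: 'c' -> MATCH
  pos 8: 'b' -> no
  pos 9: 'a' -> no
  pos 10: 'j' -> no
Total matches: 2

2


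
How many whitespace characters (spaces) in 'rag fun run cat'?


\s matches whitespace characters (spaces, tabs, etc.).
Text: 'rag fun run cat'
This text has 4 words separated by spaces.
Number of spaces = number of words - 1 = 4 - 1 = 3

3


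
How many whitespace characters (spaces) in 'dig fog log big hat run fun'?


\s matches whitespace characters (spaces, tabs, etc.).
Text: 'dig fog log big hat run fun'
This text has 7 words separated by spaces.
Number of spaces = number of words - 1 = 7 - 1 = 6

6


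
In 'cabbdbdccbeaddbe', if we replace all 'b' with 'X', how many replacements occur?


re.sub('b', 'X', text) replaces every occurrence of 'b' with 'X'.
Text: 'cabbdbdccbeaddbe'
Scanning for 'b':
  pos 2: 'b' -> replacement #1
  pos 3: 'b' -> replacement #2
  pos 5: 'b' -> replacement #3
  pos 9: 'b' -> replacement #4
  pos 14: 'b' -> replacement #5
Total replacements: 5

5


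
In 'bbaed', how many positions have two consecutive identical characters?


Looking for consecutive identical characters in 'bbaed':
  pos 0-1: 'b' vs 'b' -> MATCH ('bb')
  pos 1-2: 'b' vs 'a' -> different
  pos 2-3: 'a' vs 'e' -> different
  pos 3-4: 'e' vs 'd' -> different
Consecutive identical pairs: ['bb']
Count: 1

1


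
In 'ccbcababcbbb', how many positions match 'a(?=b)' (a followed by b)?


Lookahead 'a(?=b)' matches 'a' only when followed by 'b'.
String: 'ccbcababcbbb'
Checking each position where char is 'a':
  pos 4: 'a' -> MATCH (next='b')
  pos 6: 'a' -> MATCH (next='b')
Matching positions: [4, 6]
Count: 2

2


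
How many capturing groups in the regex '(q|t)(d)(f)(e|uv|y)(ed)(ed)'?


To count capturing groups, count each '(' that starts a group.
Pattern: '(q|t)(d)(f)(e|uv|y)(ed)(ed)'
Walking through the pattern:
  Position 0: '(' -> group #1
  Position 5: '(' -> group #2
  Position 8: '(' -> group #3
  Position 11: '(' -> group #4
  Position 19: '(' -> group #5
  Position 23: '(' -> group #6
Total capturing groups: 6

6


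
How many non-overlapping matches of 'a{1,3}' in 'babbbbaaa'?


Pattern 'a{1,3}' matches between 1 and 3 consecutive a's (greedy).
String: 'babbbbaaa'
Finding runs of a's and applying greedy matching:
  Run at pos 1: 'a' (length 1)
  Run at pos 6: 'aaa' (length 3)
Matches: ['a', 'aaa']
Count: 2

2


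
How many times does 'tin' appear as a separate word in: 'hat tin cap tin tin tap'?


Scanning each word for exact match 'tin':
  Word 1: 'hat' -> no
  Word 2: 'tin' -> MATCH
  Word 3: 'cap' -> no
  Word 4: 'tin' -> MATCH
  Word 5: 'tin' -> MATCH
  Word 6: 'tap' -> no
Total matches: 3

3


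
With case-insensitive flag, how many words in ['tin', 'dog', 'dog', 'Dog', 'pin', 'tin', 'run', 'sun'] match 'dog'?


Case-insensitive matching: compare each word's lowercase form to 'dog'.
  'tin' -> lower='tin' -> no
  'dog' -> lower='dog' -> MATCH
  'dog' -> lower='dog' -> MATCH
  'Dog' -> lower='dog' -> MATCH
  'pin' -> lower='pin' -> no
  'tin' -> lower='tin' -> no
  'run' -> lower='run' -> no
  'sun' -> lower='sun' -> no
Matches: ['dog', 'dog', 'Dog']
Count: 3

3


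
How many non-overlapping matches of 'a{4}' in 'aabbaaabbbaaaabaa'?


Pattern 'a{4}' matches exactly 4 consecutive a's (greedy, non-overlapping).
String: 'aabbaaabbbaaaabaa'
Scanning for runs of a's:
  Run at pos 0: 'aa' (length 2) -> 0 match(es)
  Run at pos 4: 'aaa' (length 3) -> 0 match(es)
  Run at pos 10: 'aaaa' (length 4) -> 1 match(es)
  Run at pos 15: 'aa' (length 2) -> 0 match(es)
Matches found: ['aaaa']
Total: 1

1


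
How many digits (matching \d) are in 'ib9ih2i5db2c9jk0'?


\d matches any digit 0-9.
Scanning 'ib9ih2i5db2c9jk0':
  pos 2: '9' -> DIGIT
  pos 5: '2' -> DIGIT
  pos 7: '5' -> DIGIT
  pos 10: '2' -> DIGIT
  pos 12: '9' -> DIGIT
  pos 15: '0' -> DIGIT
Digits found: ['9', '2', '5', '2', '9', '0']
Total: 6

6


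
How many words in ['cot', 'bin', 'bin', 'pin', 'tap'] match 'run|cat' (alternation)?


Alternation 'run|cat' matches either 'run' or 'cat'.
Checking each word:
  'cot' -> no
  'bin' -> no
  'bin' -> no
  'pin' -> no
  'tap' -> no
Matches: []
Count: 0

0


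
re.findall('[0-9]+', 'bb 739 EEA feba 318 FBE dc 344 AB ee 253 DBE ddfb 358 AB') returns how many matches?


Pattern '[0-9]+' finds one or more digits.
Text: 'bb 739 EEA feba 318 FBE dc 344 AB ee 253 DBE ddfb 358 AB'
Scanning for matches:
  Match 1: '739'
  Match 2: '318'
  Match 3: '344'
  Match 4: '253'
  Match 5: '358'
Total matches: 5

5


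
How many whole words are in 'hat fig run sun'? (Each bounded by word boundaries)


Word boundaries (\b) mark the start/end of each word.
Text: 'hat fig run sun'
Splitting by whitespace:
  Word 1: 'hat'
  Word 2: 'fig'
  Word 3: 'run'
  Word 4: 'sun'
Total whole words: 4

4


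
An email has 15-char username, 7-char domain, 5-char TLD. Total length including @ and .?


An email address has format: username@domain.tld
Username length: 15
'@' character: 1
Domain length: 7
'.' character: 1
TLD length: 5
Total = 15 + 1 + 7 + 1 + 5 = 29

29


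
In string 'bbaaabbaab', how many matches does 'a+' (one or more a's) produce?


Pattern 'a+' matches one or more consecutive a's.
String: 'bbaaabbaab'
Scanning for runs of a:
  Match 1: 'aaa' (length 3)
  Match 2: 'aa' (length 2)
Total matches: 2

2


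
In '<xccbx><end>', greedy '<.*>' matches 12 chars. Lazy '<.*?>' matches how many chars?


Greedy '<.*>' tries to match as MUCH as possible.
Lazy '<.*?>' tries to match as LITTLE as possible.

String: '<xccbx><end>'
Greedy '<.*>' starts at first '<' and extends to the LAST '>': '<xccbx><end>' (12 chars)
Lazy '<.*?>' starts at first '<' and stops at the FIRST '>': '<xccbx>' (7 chars)

7


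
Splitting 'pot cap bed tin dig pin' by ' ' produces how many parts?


Splitting by ' ' breaks the string at each occurrence of the separator.
Text: 'pot cap bed tin dig pin'
Parts after split:
  Part 1: 'pot'
  Part 2: 'cap'
  Part 3: 'bed'
  Part 4: 'tin'
  Part 5: 'dig'
  Part 6: 'pin'
Total parts: 6

6


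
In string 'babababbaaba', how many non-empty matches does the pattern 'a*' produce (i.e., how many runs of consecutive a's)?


Pattern 'a*' matches zero or more a's. We want non-empty runs of consecutive a's.
String: 'babababbaaba'
Walking through the string to find runs of a's:
  Run 1: positions 1-1 -> 'a'
  Run 2: positions 3-3 -> 'a'
  Run 3: positions 5-5 -> 'a'
  Run 4: positions 8-9 -> 'aa'
  Run 5: positions 11-11 -> 'a'
Non-empty runs found: ['a', 'a', 'a', 'aa', 'a']
Count: 5

5


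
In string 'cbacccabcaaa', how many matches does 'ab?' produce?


Pattern 'ab?' matches 'a' optionally followed by 'b'.
String: 'cbacccabcaaa'
Scanning left to right for 'a' then checking next char:
  Match 1: 'a' (a not followed by b)
  Match 2: 'ab' (a followed by b)
  Match 3: 'a' (a not followed by b)
  Match 4: 'a' (a not followed by b)
  Match 5: 'a' (a not followed by b)
Total matches: 5

5


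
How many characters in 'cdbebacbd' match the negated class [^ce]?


Negated class [^ce] matches any char NOT in {c, e}
Scanning 'cdbebacbd':
  pos 0: 'c' -> no (excluded)
  pos 1: 'd' -> MATCH
  pos 2: 'b' -> MATCH
  pos 3: 'e' -> no (excluded)
  pos 4: 'b' -> MATCH
  pos 5: 'a' -> MATCH
  pos 6: 'c' -> no (excluded)
  pos 7: 'b' -> MATCH
  pos 8: 'd' -> MATCH
Total matches: 6

6


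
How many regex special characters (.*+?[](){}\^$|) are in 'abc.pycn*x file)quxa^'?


Regex special characters are: . * + ? [ ] ( ) { } \ ^ $ |
Scanning 'abc.pycn*x file)quxa^':
  pos 3: '.' -> SPECIAL
  pos 8: '*' -> SPECIAL
  pos 15: ')' -> SPECIAL
  pos 20: '^' -> SPECIAL
Special chars found: ['.', '*', ')', '^']
Total: 4

4


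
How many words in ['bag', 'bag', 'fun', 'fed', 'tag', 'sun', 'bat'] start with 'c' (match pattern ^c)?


Pattern ^c anchors to start of word. Check which words begin with 'c':
  'bag' -> no
  'bag' -> no
  'fun' -> no
  'fed' -> no
  'tag' -> no
  'sun' -> no
  'bat' -> no
Matching words: []
Count: 0

0


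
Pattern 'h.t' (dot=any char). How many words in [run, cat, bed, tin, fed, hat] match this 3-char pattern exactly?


Pattern 'h.t' means: starts with 'h', any single char, ends with 't'.
Checking each word (must be exactly 3 chars):
  'run' (len=3): no
  'cat' (len=3): no
  'bed' (len=3): no
  'tin' (len=3): no
  'fed' (len=3): no
  'hat' (len=3): MATCH
Matching words: ['hat']
Total: 1

1


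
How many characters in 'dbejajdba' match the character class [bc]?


Character class [bc] matches any of: {b, c}
Scanning string 'dbejajdba' character by character:
  pos 0: 'd' -> no
  pos 1: 'b' -> MATCH
  pos 2: 'e' -> no
  pos 3: 'j' -> no
  pos 4: 'a' -> no
  pos 5: 'j' -> no
  pos 6: 'd' -> no
  pos 7: 'b' -> MATCH
  pos 8: 'a' -> no
Total matches: 2

2


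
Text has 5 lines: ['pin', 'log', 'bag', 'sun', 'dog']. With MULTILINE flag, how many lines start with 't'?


With MULTILINE flag, ^ matches the start of each line.
Lines: ['pin', 'log', 'bag', 'sun', 'dog']
Checking which lines start with 't':
  Line 1: 'pin' -> no
  Line 2: 'log' -> no
  Line 3: 'bag' -> no
  Line 4: 'sun' -> no
  Line 5: 'dog' -> no
Matching lines: []
Count: 0

0


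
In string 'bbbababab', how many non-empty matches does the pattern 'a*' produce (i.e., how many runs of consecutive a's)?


Pattern 'a*' matches zero or more a's. We want non-empty runs of consecutive a's.
String: 'bbbababab'
Walking through the string to find runs of a's:
  Run 1: positions 3-3 -> 'a'
  Run 2: positions 5-5 -> 'a'
  Run 3: positions 7-7 -> 'a'
Non-empty runs found: ['a', 'a', 'a']
Count: 3

3


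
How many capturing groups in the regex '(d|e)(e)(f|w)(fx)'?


To count capturing groups, count each '(' that starts a group.
Pattern: '(d|e)(e)(f|w)(fx)'
Walking through the pattern:
  Position 0: '(' -> group #1
  Position 5: '(' -> group #2
  Position 8: '(' -> group #3
  Position 13: '(' -> group #4
Total capturing groups: 4

4


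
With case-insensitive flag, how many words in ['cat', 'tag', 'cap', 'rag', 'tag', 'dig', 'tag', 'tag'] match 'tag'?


Case-insensitive matching: compare each word's lowercase form to 'tag'.
  'cat' -> lower='cat' -> no
  'tag' -> lower='tag' -> MATCH
  'cap' -> lower='cap' -> no
  'rag' -> lower='rag' -> no
  'tag' -> lower='tag' -> MATCH
  'dig' -> lower='dig' -> no
  'tag' -> lower='tag' -> MATCH
  'tag' -> lower='tag' -> MATCH
Matches: ['tag', 'tag', 'tag', 'tag']
Count: 4

4


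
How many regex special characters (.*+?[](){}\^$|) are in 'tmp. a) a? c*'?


Regex special characters are: . * + ? [ ] ( ) { } \ ^ $ |
Scanning 'tmp. a) a? c*':
  pos 3: '.' -> SPECIAL
  pos 6: ')' -> SPECIAL
  pos 9: '?' -> SPECIAL
  pos 12: '*' -> SPECIAL
Special chars found: ['.', ')', '?', '*']
Total: 4

4


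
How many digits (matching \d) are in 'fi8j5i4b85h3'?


\d matches any digit 0-9.
Scanning 'fi8j5i4b85h3':
  pos 2: '8' -> DIGIT
  pos 4: '5' -> DIGIT
  pos 6: '4' -> DIGIT
  pos 8: '8' -> DIGIT
  pos 9: '5' -> DIGIT
  pos 11: '3' -> DIGIT
Digits found: ['8', '5', '4', '8', '5', '3']
Total: 6

6


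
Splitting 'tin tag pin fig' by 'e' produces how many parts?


Splitting by 'e' breaks the string at each occurrence of the separator.
Text: 'tin tag pin fig'
Parts after split:
  Part 1: 'tin tag pin fig'
Total parts: 1

1


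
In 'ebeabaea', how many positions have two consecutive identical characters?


Looking for consecutive identical characters in 'ebeabaea':
  pos 0-1: 'e' vs 'b' -> different
  pos 1-2: 'b' vs 'e' -> different
  pos 2-3: 'e' vs 'a' -> different
  pos 3-4: 'a' vs 'b' -> different
  pos 4-5: 'b' vs 'a' -> different
  pos 5-6: 'a' vs 'e' -> different
  pos 6-7: 'e' vs 'a' -> different
Consecutive identical pairs: []
Count: 0

0


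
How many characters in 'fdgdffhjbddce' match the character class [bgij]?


Character class [bgij] matches any of: {b, g, i, j}
Scanning string 'fdgdffhjbddce' character by character:
  pos 0: 'f' -> no
  pos 1: 'd' -> no
  pos 2: 'g' -> MATCH
  pos 3: 'd' -> no
  pos 4: 'f' -> no
  pos 5: 'f' -> no
  pos 6: 'h' -> no
  pos 7: 'j' -> MATCH
  pos 8: 'b' -> MATCH
  pos 9: 'd' -> no
  pos 10: 'd' -> no
  pos 11: 'c' -> no
  pos 12: 'e' -> no
Total matches: 3

3


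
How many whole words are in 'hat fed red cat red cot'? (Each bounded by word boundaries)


Word boundaries (\b) mark the start/end of each word.
Text: 'hat fed red cat red cot'
Splitting by whitespace:
  Word 1: 'hat'
  Word 2: 'fed'
  Word 3: 'red'
  Word 4: 'cat'
  Word 5: 'red'
  Word 6: 'cot'
Total whole words: 6

6


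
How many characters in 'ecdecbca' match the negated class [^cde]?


Negated class [^cde] matches any char NOT in {c, d, e}
Scanning 'ecdecbca':
  pos 0: 'e' -> no (excluded)
  pos 1: 'c' -> no (excluded)
  pos 2: 'd' -> no (excluded)
  pos 3: 'e' -> no (excluded)
  pos 4: 'c' -> no (excluded)
  pos 5: 'b' -> MATCH
  pos 6: 'c' -> no (excluded)
  pos 7: 'a' -> MATCH
Total matches: 2

2
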